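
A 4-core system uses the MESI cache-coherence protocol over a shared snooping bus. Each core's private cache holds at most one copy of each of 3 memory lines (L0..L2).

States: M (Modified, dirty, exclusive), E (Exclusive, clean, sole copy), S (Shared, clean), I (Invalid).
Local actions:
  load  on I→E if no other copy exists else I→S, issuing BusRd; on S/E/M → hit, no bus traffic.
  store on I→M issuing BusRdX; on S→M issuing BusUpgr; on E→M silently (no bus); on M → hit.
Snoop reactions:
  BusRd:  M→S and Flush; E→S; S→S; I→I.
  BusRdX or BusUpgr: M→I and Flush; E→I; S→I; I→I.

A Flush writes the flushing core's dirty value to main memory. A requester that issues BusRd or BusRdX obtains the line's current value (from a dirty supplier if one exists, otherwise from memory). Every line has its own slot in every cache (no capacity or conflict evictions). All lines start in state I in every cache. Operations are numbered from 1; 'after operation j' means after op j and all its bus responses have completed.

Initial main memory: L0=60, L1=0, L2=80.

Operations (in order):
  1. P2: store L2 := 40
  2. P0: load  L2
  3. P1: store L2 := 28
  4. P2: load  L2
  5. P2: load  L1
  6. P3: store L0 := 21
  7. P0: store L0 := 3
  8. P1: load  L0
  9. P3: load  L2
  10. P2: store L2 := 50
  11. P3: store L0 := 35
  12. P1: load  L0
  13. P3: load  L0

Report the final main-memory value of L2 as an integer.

memory[L2] = 28

[1] P2: store L2 := 40 | P0:I, P1:I, P2:M(40), P3:I | bus: BusRdX
[2] P0: load  L2 | P0:S(40), P1:I, P2:S(40), P3:I | bus: BusRd,Flush
[3] P1: store L2 := 28 | P0:I, P1:M(28), P2:I, P3:I | bus: BusRdX
[4] P2: load  L2 | P0:I, P1:S(28), P2:S(28), P3:I | bus: BusRd,Flush
[5] P2: load  L1 | P0:I, P1:I, P2:E(0), P3:I | bus: BusRd
[6] P3: store L0 := 21 | P0:I, P1:I, P2:I, P3:M(21) | bus: BusRdX
[7] P0: store L0 := 3 | P0:M(3), P1:I, P2:I, P3:I | bus: BusRdX,Flush
[8] P1: load  L0 | P0:S(3), P1:S(3), P2:I, P3:I | bus: BusRd,Flush
[9] P3: load  L2 | P0:I, P1:S(28), P2:S(28), P3:S(28) | bus: BusRd
[10] P2: store L2 := 50 | P0:I, P1:I, P2:M(50), P3:I | bus: BusUpgr
[11] P3: store L0 := 35 | P0:I, P1:I, P2:I, P3:M(35) | bus: BusRdX
[12] P1: load  L0 | P0:I, P1:S(35), P2:I, P3:S(35) | bus: BusRd,Flush
[13] P3: load  L0 | P0:I, P1:S(35), P2:I, P3:S(35) | bus: none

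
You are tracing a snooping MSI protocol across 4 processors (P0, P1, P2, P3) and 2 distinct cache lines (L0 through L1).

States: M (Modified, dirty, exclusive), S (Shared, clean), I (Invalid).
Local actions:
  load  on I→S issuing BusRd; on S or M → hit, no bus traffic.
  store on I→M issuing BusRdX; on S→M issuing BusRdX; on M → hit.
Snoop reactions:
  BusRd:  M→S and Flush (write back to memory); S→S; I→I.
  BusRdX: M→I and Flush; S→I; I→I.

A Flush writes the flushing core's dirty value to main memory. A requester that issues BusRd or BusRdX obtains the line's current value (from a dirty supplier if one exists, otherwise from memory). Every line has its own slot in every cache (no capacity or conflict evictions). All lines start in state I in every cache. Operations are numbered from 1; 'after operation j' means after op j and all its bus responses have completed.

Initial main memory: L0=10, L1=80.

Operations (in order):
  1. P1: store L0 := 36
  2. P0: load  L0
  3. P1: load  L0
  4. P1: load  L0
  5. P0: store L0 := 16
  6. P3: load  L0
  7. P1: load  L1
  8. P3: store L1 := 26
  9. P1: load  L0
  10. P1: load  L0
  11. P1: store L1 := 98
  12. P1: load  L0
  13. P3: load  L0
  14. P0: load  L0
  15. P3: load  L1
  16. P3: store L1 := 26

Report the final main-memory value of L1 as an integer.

memory[L1] = 98

[1] P1: store L0 := 36 | P0:I, P1:M(36), P2:I, P3:I | bus: BusRdX
[2] P0: load  L0 | P0:S(36), P1:S(36), P2:I, P3:I | bus: BusRd,Flush
[3] P1: load  L0 | P0:S(36), P1:S(36), P2:I, P3:I | bus: none
[4] P1: load  L0 | P0:S(36), P1:S(36), P2:I, P3:I | bus: none
[5] P0: store L0 := 16 | P0:M(16), P1:I, P2:I, P3:I | bus: BusRdX
[6] P3: load  L0 | P0:S(16), P1:I, P2:I, P3:S(16) | bus: BusRd,Flush
[7] P1: load  L1 | P0:I, P1:S(80), P2:I, P3:I | bus: BusRd
[8] P3: store L1 := 26 | P0:I, P1:I, P2:I, P3:M(26) | bus: BusRdX
[9] P1: load  L0 | P0:S(16), P1:S(16), P2:I, P3:S(16) | bus: BusRd
[10] P1: load  L0 | P0:S(16), P1:S(16), P2:I, P3:S(16) | bus: none
[11] P1: store L1 := 98 | P0:I, P1:M(98), P2:I, P3:I | bus: BusRdX,Flush
[12] P1: load  L0 | P0:S(16), P1:S(16), P2:I, P3:S(16) | bus: none
[13] P3: load  L0 | P0:S(16), P1:S(16), P2:I, P3:S(16) | bus: none
[14] P0: load  L0 | P0:S(16), P1:S(16), P2:I, P3:S(16) | bus: none
[15] P3: load  L1 | P0:I, P1:S(98), P2:I, P3:S(98) | bus: BusRd,Flush
[16] P3: store L1 := 26 | P0:I, P1:I, P2:I, P3:M(26) | bus: BusRdX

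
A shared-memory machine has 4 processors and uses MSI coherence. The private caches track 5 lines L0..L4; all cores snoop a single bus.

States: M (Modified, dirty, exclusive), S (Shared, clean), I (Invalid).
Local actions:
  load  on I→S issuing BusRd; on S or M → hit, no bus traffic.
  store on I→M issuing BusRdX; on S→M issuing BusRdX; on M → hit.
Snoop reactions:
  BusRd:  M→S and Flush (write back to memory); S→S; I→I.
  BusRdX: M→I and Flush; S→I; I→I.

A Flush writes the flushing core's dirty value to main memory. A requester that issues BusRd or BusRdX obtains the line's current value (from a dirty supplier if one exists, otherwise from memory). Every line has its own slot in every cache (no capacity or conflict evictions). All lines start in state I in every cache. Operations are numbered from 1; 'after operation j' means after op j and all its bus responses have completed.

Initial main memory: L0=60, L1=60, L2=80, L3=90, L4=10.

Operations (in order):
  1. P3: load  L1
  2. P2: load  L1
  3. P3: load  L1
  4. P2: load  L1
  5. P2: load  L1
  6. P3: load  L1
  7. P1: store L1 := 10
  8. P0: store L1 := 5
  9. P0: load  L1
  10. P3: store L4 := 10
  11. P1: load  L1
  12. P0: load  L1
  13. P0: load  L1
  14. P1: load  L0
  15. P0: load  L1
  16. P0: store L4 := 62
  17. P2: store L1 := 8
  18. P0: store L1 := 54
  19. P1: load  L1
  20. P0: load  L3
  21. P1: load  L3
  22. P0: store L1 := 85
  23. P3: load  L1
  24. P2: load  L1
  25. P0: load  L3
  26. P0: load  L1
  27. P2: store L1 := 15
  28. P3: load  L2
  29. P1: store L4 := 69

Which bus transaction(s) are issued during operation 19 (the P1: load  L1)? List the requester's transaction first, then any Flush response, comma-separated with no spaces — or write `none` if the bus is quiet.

bus = BusRd,Flush

step 1: P3: load  L1  ⟶  IIIS  (L1)  txn=BusRd  M[L1]=60
step 2: P2: load  L1  ⟶  IISS  (L1)  txn=BusRd  M[L1]=60
step 3: P3: load  L1  ⟶  IISS  (L1)  txn=∅  M[L1]=60
step 4: P2: load  L1  ⟶  IISS  (L1)  txn=∅  M[L1]=60
step 5: P2: load  L1  ⟶  IISS  (L1)  txn=∅  M[L1]=60
step 6: P3: load  L1  ⟶  IISS  (L1)  txn=∅  M[L1]=60
step 7: P1: store L1 := 10  ⟶  IMII  (L1)  txn=BusRdX  M[L1]=60
step 8: P0: store L1 := 5  ⟶  MIII  (L1)  txn=BusRdX+Flush  M[L1]=10
step 9: P0: load  L1  ⟶  MIII  (L1)  txn=∅  M[L1]=10
step 10: P3: store L4 := 10  ⟶  IIIM  (L4)  txn=BusRdX  M[L4]=10
step 11: P1: load  L1  ⟶  SSII  (L1)  txn=BusRd+Flush  M[L1]=5
step 12: P0: load  L1  ⟶  SSII  (L1)  txn=∅  M[L1]=5
step 13: P0: load  L1  ⟶  SSII  (L1)  txn=∅  M[L1]=5
step 14: P1: load  L0  ⟶  ISII  (L0)  txn=BusRd  M[L0]=60
step 15: P0: load  L1  ⟶  SSII  (L1)  txn=∅  M[L1]=5
step 16: P0: store L4 := 62  ⟶  MIII  (L4)  txn=BusRdX+Flush  M[L4]=10
step 17: P2: store L1 := 8  ⟶  IIMI  (L1)  txn=BusRdX  M[L1]=5
step 18: P0: store L1 := 54  ⟶  MIII  (L1)  txn=BusRdX+Flush  M[L1]=8
step 19: P1: load  L1  ⟶  SSII  (L1)  txn=BusRd+Flush  M[L1]=54
step 20: P0: load  L3  ⟶  SIII  (L3)  txn=BusRd  M[L3]=90
step 21: P1: load  L3  ⟶  SSII  (L3)  txn=BusRd  M[L3]=90
step 22: P0: store L1 := 85  ⟶  MIII  (L1)  txn=BusRdX  M[L1]=54
step 23: P3: load  L1  ⟶  SIIS  (L1)  txn=BusRd+Flush  M[L1]=85
step 24: P2: load  L1  ⟶  SISS  (L1)  txn=BusRd  M[L1]=85
step 25: P0: load  L3  ⟶  SSII  (L3)  txn=∅  M[L3]=90
step 26: P0: load  L1  ⟶  SISS  (L1)  txn=∅  M[L1]=85
step 27: P2: store L1 := 15  ⟶  IIMI  (L1)  txn=BusRdX  M[L1]=85
step 28: P3: load  L2  ⟶  IIIS  (L2)  txn=BusRd  M[L2]=80
step 29: P1: store L4 := 69  ⟶  IMII  (L4)  txn=BusRdX+Flush  M[L4]=62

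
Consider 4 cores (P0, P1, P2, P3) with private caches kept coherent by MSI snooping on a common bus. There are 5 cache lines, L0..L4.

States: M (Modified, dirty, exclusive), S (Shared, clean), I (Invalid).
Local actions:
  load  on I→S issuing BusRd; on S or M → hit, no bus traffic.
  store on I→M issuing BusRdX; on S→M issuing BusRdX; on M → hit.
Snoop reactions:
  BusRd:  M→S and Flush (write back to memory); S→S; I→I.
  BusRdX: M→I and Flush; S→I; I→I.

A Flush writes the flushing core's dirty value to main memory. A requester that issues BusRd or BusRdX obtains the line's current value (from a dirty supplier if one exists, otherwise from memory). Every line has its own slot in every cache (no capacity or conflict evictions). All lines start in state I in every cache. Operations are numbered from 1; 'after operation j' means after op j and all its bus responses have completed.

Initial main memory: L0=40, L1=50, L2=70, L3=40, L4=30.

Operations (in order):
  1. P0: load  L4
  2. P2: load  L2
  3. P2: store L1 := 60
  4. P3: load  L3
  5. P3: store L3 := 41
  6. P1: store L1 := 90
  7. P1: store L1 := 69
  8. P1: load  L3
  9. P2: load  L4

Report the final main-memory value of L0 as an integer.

memory[L0] = 40

1. P0: load  L4  bus=[BusRd]  L4: P0=S P1=I P2=I P3=I  mem[L4]=30
2. P2: load  L2  bus=[BusRd]  L2: P0=I P1=I P2=S P3=I  mem[L2]=70
3. P2: store L1 := 60  bus=[BusRdX]  L1: P0=I P1=I P2=M P3=I  mem[L1]=50
4. P3: load  L3  bus=[BusRd]  L3: P0=I P1=I P2=I P3=S  mem[L3]=40
5. P3: store L3 := 41  bus=[BusRdX]  L3: P0=I P1=I P2=I P3=M  mem[L3]=40
6. P1: store L1 := 90  bus=[BusRdX,Flush]  L1: P0=I P1=M P2=I P3=I  mem[L1]=60
7. P1: store L1 := 69  bus=[-]  L1: P0=I P1=M P2=I P3=I  mem[L1]=60
8. P1: load  L3  bus=[BusRd,Flush]  L3: P0=I P1=S P2=I P3=S  mem[L3]=41
9. P2: load  L4  bus=[BusRd]  L4: P0=S P1=I P2=S P3=I  mem[L4]=30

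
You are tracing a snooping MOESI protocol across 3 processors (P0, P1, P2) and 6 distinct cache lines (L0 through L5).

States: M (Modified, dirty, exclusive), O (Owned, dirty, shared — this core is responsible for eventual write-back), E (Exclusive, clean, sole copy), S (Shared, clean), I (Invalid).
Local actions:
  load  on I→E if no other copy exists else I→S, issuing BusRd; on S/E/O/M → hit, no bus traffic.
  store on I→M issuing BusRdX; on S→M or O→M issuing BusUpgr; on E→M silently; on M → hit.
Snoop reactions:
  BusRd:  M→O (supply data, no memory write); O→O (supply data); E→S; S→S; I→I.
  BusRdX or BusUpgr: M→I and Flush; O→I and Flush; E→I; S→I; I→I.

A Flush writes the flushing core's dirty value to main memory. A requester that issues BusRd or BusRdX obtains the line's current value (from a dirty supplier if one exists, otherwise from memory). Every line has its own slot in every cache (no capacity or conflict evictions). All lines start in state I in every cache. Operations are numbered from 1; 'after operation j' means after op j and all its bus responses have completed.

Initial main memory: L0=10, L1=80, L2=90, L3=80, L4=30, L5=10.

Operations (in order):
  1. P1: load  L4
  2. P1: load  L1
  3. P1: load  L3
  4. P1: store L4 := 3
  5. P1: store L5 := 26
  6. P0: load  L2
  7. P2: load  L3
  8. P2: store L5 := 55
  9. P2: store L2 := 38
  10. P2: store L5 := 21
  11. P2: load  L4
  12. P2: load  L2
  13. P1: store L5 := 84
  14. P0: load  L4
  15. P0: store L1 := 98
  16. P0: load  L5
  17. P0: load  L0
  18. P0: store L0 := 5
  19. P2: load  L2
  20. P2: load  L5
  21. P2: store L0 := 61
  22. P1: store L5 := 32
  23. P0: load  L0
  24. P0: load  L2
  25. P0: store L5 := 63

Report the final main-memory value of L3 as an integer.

  op1 P1: load  L4 → I/E/I on L4; bus BusRd; mem=30
  op2 P1: load  L1 → I/E/I on L1; bus BusRd; mem=80
  op3 P1: load  L3 → I/E/I on L3; bus BusRd; mem=80
  op4 P1: store L4 := 3 → I/M/I on L4; bus (none); mem=30
  op5 P1: store L5 := 26 → I/M/I on L5; bus BusRdX; mem=10
  op6 P0: load  L2 → E/I/I on L2; bus BusRd; mem=90
  op7 P2: load  L3 → I/S/S on L3; bus BusRd; mem=80
  op8 P2: store L5 := 55 → I/I/M on L5; bus BusRdX Flush; mem=26
  op9 P2: store L2 := 38 → I/I/M on L2; bus BusRdX; mem=90
  op10 P2: store L5 := 21 → I/I/M on L5; bus (none); mem=26
  op11 P2: load  L4 → I/O/S on L4; bus BusRd; mem=30
  op12 P2: load  L2 → I/I/M on L2; bus (none); mem=90
  op13 P1: store L5 := 84 → I/M/I on L5; bus BusRdX Flush; mem=21
  op14 P0: load  L4 → S/O/S on L4; bus BusRd; mem=30
  op15 P0: store L1 := 98 → M/I/I on L1; bus BusRdX; mem=80
  op16 P0: load  L5 → S/O/I on L5; bus BusRd; mem=21
  op17 P0: load  L0 → E/I/I on L0; bus BusRd; mem=10
  op18 P0: store L0 := 5 → M/I/I on L0; bus (none); mem=10
  op19 P2: load  L2 → I/I/M on L2; bus (none); mem=90
  op20 P2: load  L5 → S/O/S on L5; bus BusRd; mem=21
  op21 P2: store L0 := 61 → I/I/M on L0; bus BusRdX Flush; mem=5
  op22 P1: store L5 := 32 → I/M/I on L5; bus BusUpgr; mem=21
  op23 P0: load  L0 → S/I/O on L0; bus BusRd; mem=5
  op24 P0: load  L2 → S/I/O on L2; bus BusRd; mem=90
  op25 P0: store L5 := 63 → M/I/I on L5; bus BusRdX Flush; mem=32

memory[L3] = 80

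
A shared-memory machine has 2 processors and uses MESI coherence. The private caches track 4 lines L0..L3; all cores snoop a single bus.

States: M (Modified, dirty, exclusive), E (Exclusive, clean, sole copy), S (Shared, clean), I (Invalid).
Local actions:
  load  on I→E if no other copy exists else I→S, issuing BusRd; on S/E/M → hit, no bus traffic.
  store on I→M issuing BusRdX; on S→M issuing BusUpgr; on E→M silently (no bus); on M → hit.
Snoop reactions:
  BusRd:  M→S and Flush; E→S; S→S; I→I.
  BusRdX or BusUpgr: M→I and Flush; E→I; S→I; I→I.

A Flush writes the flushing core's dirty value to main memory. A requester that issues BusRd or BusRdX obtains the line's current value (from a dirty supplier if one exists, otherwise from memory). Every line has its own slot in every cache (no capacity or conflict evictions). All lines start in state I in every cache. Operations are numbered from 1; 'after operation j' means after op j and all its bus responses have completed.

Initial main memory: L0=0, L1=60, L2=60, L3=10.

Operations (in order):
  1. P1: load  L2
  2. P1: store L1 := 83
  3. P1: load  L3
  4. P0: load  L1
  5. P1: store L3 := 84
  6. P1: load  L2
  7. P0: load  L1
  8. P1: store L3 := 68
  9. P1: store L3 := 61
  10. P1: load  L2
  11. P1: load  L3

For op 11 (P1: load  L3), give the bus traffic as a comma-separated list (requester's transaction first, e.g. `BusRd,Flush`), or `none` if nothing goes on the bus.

bus = none

  op1 P1: load  L2 → I/E on L2; bus BusRd; mem=60
  op2 P1: store L1 := 83 → I/M on L1; bus BusRdX; mem=60
  op3 P1: load  L3 → I/E on L3; bus BusRd; mem=10
  op4 P0: load  L1 → S/S on L1; bus BusRd Flush; mem=83
  op5 P1: store L3 := 84 → I/M on L3; bus (none); mem=10
  op6 P1: load  L2 → I/E on L2; bus (none); mem=60
  op7 P0: load  L1 → S/S on L1; bus (none); mem=83
  op8 P1: store L3 := 68 → I/M on L3; bus (none); mem=10
  op9 P1: store L3 := 61 → I/M on L3; bus (none); mem=10
  op10 P1: load  L2 → I/E on L2; bus (none); mem=60
  op11 P1: load  L3 → I/M on L3; bus (none); mem=10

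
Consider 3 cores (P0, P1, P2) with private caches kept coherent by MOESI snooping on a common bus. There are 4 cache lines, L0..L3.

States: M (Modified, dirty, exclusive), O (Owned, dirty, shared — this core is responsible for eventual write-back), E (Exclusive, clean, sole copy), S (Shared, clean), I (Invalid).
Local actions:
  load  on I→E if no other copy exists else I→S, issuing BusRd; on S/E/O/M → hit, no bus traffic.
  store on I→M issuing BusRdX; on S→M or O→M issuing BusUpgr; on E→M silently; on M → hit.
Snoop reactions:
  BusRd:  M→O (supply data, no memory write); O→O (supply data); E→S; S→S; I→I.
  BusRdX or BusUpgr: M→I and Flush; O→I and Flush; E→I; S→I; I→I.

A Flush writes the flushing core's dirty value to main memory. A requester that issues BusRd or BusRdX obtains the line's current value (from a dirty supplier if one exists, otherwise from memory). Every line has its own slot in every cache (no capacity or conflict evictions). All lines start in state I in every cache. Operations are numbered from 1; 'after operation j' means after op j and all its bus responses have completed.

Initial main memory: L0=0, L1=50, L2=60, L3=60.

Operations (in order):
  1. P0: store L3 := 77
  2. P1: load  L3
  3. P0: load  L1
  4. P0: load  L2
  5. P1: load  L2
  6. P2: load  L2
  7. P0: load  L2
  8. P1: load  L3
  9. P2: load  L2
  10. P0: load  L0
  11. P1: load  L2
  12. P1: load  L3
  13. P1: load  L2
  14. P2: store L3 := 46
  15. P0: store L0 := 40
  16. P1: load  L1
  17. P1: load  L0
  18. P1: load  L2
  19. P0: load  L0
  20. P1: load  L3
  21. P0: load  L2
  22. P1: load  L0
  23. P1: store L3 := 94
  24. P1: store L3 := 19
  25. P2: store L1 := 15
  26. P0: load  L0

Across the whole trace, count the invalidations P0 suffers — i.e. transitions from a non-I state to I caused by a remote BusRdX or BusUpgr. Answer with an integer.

  op1 P0: store L3 := 77 → M/I/I on L3; bus BusRdX; mem=60
  op2 P1: load  L3 → O/S/I on L3; bus BusRd; mem=60
  op3 P0: load  L1 → E/I/I on L1; bus BusRd; mem=50
  op4 P0: load  L2 → E/I/I on L2; bus BusRd; mem=60
  op5 P1: load  L2 → S/S/I on L2; bus BusRd; mem=60
  op6 P2: load  L2 → S/S/S on L2; bus BusRd; mem=60
  op7 P0: load  L2 → S/S/S on L2; bus (none); mem=60
  op8 P1: load  L3 → O/S/I on L3; bus (none); mem=60
  op9 P2: load  L2 → S/S/S on L2; bus (none); mem=60
  op10 P0: load  L0 → E/I/I on L0; bus BusRd; mem=0
  op11 P1: load  L2 → S/S/S on L2; bus (none); mem=60
  op12 P1: load  L3 → O/S/I on L3; bus (none); mem=60
  op13 P1: load  L2 → S/S/S on L2; bus (none); mem=60
  op14 P2: store L3 := 46 → I/I/M on L3; bus BusRdX Flush; mem=77
  op15 P0: store L0 := 40 → M/I/I on L0; bus (none); mem=0
  op16 P1: load  L1 → S/S/I on L1; bus BusRd; mem=50
  op17 P1: load  L0 → O/S/I on L0; bus BusRd; mem=0
  op18 P1: load  L2 → S/S/S on L2; bus (none); mem=60
  op19 P0: load  L0 → O/S/I on L0; bus (none); mem=0
  op20 P1: load  L3 → I/S/O on L3; bus BusRd; mem=77
  op21 P0: load  L2 → S/S/S on L2; bus (none); mem=60
  op22 P1: load  L0 → O/S/I on L0; bus (none); mem=0
  op23 P1: store L3 := 94 → I/M/I on L3; bus BusUpgr Flush; mem=46
  op24 P1: store L3 := 19 → I/M/I on L3; bus (none); mem=46
  op25 P2: store L1 := 15 → I/I/M on L1; bus BusRdX; mem=50
  op26 P0: load  L0 → O/S/I on L0; bus (none); mem=0

invalidations = 2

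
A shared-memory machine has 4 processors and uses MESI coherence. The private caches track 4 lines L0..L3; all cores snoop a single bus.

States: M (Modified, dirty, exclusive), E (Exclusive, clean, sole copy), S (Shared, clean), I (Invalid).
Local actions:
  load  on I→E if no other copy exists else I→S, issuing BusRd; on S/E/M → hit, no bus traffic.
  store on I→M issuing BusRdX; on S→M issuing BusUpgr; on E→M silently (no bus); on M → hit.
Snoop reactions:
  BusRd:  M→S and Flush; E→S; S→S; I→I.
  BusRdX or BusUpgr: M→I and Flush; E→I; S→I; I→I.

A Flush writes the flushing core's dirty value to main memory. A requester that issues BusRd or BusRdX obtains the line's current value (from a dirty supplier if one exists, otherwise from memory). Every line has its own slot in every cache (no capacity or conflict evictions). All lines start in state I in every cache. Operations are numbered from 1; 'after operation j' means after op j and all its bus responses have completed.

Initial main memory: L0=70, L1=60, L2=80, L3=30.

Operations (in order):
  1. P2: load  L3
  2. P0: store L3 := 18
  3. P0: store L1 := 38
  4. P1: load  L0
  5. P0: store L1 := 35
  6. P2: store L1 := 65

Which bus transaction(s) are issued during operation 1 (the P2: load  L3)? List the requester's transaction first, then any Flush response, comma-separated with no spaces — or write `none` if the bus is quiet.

[1] P2: load  L3 | P0:I, P1:I, P2:E(30), P3:I | bus: BusRd
[2] P0: store L3 := 18 | P0:M(18), P1:I, P2:I, P3:I | bus: BusRdX
[3] P0: store L1 := 38 | P0:M(38), P1:I, P2:I, P3:I | bus: BusRdX
[4] P1: load  L0 | P0:I, P1:E(70), P2:I, P3:I | bus: BusRd
[5] P0: store L1 := 35 | P0:M(35), P1:I, P2:I, P3:I | bus: none
[6] P2: store L1 := 65 | P0:I, P1:I, P2:M(65), P3:I | bus: BusRdX,Flush

bus = BusRd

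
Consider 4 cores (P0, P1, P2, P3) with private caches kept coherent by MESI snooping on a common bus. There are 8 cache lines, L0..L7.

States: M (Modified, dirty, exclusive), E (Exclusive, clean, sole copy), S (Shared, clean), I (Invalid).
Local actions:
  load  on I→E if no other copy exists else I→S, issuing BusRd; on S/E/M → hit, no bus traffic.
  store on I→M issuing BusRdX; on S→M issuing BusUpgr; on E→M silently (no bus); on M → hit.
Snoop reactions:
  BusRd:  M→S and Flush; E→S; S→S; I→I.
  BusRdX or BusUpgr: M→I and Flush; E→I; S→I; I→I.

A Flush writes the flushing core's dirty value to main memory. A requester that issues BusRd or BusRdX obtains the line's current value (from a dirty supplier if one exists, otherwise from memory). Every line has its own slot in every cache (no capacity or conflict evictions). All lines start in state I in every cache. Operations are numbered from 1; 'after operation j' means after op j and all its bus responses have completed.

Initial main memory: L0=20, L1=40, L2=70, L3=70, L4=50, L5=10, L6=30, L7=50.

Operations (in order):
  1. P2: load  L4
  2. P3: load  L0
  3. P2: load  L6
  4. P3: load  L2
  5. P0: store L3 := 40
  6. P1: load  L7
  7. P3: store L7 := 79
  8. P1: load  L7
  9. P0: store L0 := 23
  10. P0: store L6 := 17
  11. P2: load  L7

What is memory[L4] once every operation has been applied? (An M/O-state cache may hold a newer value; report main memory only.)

  op1 P2: load  L4 → I/I/E/I on L4; bus BusRd; mem=50
  op2 P3: load  L0 → I/I/I/E on L0; bus BusRd; mem=20
  op3 P2: load  L6 → I/I/E/I on L6; bus BusRd; mem=30
  op4 P3: load  L2 → I/I/I/E on L2; bus BusRd; mem=70
  op5 P0: store L3 := 40 → M/I/I/I on L3; bus BusRdX; mem=70
  op6 P1: load  L7 → I/E/I/I on L7; bus BusRd; mem=50
  op7 P3: store L7 := 79 → I/I/I/M on L7; bus BusRdX; mem=50
  op8 P1: load  L7 → I/S/I/S on L7; bus BusRd Flush; mem=79
  op9 P0: store L0 := 23 → M/I/I/I on L0; bus BusRdX; mem=20
  op10 P0: store L6 := 17 → M/I/I/I on L6; bus BusRdX; mem=30
  op11 P2: load  L7 → I/S/S/S on L7; bus BusRd; mem=79

memory[L4] = 50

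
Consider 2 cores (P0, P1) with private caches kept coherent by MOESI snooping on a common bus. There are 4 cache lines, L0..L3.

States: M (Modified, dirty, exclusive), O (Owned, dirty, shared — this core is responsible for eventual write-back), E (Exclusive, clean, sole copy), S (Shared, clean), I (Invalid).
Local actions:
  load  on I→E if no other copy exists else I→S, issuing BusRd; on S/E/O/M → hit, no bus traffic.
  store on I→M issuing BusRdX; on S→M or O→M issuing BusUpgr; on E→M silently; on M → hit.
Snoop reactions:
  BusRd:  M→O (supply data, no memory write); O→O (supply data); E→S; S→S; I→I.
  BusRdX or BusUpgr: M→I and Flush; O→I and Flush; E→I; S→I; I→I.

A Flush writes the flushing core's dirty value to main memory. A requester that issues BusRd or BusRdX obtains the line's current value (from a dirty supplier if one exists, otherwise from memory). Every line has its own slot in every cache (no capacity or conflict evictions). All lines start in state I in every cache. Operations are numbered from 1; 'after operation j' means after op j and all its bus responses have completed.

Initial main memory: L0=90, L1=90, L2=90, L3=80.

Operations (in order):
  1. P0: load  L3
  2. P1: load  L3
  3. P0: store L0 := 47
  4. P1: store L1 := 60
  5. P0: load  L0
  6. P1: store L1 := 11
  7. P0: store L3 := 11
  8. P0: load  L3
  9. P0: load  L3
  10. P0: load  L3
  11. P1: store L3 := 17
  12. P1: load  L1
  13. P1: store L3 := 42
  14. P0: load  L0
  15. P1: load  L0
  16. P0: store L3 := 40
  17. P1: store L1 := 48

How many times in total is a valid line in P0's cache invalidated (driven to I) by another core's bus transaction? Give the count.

invalidations = 1

  op1 P0: load  L3 → E/I on L3; bus BusRd; mem=80
  op2 P1: load  L3 → S/S on L3; bus BusRd; mem=80
  op3 P0: store L0 := 47 → M/I on L0; bus BusRdX; mem=90
  op4 P1: store L1 := 60 → I/M on L1; bus BusRdX; mem=90
  op5 P0: load  L0 → M/I on L0; bus (none); mem=90
  op6 P1: store L1 := 11 → I/M on L1; bus (none); mem=90
  op7 P0: store L3 := 11 → M/I on L3; bus BusUpgr; mem=80
  op8 P0: load  L3 → M/I on L3; bus (none); mem=80
  op9 P0: load  L3 → M/I on L3; bus (none); mem=80
  op10 P0: load  L3 → M/I on L3; bus (none); mem=80
  op11 P1: store L3 := 17 → I/M on L3; bus BusRdX Flush; mem=11
  op12 P1: load  L1 → I/M on L1; bus (none); mem=90
  op13 P1: store L3 := 42 → I/M on L3; bus (none); mem=11
  op14 P0: load  L0 → M/I on L0; bus (none); mem=90
  op15 P1: load  L0 → O/S on L0; bus BusRd; mem=90
  op16 P0: store L3 := 40 → M/I on L3; bus BusRdX Flush; mem=42
  op17 P1: store L1 := 48 → I/M on L1; bus (none); mem=90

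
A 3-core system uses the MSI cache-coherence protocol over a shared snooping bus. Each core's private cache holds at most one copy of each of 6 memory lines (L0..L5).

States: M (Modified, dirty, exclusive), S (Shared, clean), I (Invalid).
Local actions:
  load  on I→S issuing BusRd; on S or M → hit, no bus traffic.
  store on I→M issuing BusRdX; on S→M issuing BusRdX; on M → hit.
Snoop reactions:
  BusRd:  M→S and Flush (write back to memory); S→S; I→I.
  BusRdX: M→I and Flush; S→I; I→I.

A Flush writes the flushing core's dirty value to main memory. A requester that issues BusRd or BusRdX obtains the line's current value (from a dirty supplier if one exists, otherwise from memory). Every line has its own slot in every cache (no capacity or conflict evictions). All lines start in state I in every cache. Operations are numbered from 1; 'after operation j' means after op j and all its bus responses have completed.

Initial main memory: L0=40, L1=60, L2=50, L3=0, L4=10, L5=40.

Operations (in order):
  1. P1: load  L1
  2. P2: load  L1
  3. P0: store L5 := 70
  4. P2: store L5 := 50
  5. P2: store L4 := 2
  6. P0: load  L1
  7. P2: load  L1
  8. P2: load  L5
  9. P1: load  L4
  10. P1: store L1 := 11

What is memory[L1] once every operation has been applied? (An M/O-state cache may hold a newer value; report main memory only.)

memory[L1] = 60

  op1 P1: load  L1 → I/S/I on L1; bus BusRd; mem=60
  op2 P2: load  L1 → I/S/S on L1; bus BusRd; mem=60
  op3 P0: store L5 := 70 → M/I/I on L5; bus BusRdX; mem=40
  op4 P2: store L5 := 50 → I/I/M on L5; bus BusRdX Flush; mem=70
  op5 P2: store L4 := 2 → I/I/M on L4; bus BusRdX; mem=10
  op6 P0: load  L1 → S/S/S on L1; bus BusRd; mem=60
  op7 P2: load  L1 → S/S/S on L1; bus (none); mem=60
  op8 P2: load  L5 → I/I/M on L5; bus (none); mem=70
  op9 P1: load  L4 → I/S/S on L4; bus BusRd Flush; mem=2
  op10 P1: store L1 := 11 → I/M/I on L1; bus BusRdX; mem=60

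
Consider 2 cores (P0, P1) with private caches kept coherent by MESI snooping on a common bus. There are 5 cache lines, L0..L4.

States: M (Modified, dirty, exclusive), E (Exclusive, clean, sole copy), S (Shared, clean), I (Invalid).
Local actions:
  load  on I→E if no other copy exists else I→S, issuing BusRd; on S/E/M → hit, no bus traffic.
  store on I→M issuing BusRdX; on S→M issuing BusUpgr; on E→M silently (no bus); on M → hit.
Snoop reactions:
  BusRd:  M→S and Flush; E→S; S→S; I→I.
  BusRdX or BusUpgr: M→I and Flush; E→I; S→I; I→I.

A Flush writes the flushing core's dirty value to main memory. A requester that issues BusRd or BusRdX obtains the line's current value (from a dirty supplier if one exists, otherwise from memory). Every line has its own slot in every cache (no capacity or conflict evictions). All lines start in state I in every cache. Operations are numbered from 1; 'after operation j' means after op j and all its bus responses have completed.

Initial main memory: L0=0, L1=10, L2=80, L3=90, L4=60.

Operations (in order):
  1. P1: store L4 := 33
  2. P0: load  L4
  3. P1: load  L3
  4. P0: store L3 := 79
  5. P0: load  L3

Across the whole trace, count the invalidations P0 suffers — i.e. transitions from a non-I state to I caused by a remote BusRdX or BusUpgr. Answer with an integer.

1. P1: store L4 := 33  bus=[BusRdX]  L4: P0=I P1=M  mem[L4]=60
2. P0: load  L4  bus=[BusRd,Flush]  L4: P0=S P1=S  mem[L4]=33
3. P1: load  L3  bus=[BusRd]  L3: P0=I P1=E  mem[L3]=90
4. P0: store L3 := 79  bus=[BusRdX]  L3: P0=M P1=I  mem[L3]=90
5. P0: load  L3  bus=[-]  L3: P0=M P1=I  mem[L3]=90

invalidations = 0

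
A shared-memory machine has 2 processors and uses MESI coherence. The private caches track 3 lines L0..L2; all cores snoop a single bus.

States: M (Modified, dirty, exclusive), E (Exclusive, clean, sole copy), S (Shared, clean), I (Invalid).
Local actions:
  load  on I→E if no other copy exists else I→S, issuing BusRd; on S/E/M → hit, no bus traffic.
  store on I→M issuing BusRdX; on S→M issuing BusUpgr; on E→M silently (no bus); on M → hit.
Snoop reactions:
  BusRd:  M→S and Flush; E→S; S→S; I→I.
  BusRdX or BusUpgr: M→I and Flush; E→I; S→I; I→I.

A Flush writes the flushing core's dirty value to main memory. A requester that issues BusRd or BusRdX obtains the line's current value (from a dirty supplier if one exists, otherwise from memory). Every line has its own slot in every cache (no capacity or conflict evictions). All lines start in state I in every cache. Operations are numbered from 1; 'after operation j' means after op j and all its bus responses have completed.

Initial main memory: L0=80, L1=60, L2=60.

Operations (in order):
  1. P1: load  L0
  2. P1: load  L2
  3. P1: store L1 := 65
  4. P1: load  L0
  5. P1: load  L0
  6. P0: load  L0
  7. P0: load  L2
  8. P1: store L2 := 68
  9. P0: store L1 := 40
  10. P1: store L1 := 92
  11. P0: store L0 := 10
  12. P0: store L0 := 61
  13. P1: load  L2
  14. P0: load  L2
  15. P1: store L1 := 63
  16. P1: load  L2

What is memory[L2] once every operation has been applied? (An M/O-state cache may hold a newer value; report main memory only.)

memory[L2] = 68

1. P1: load  L0  bus=[BusRd]  L0: P0=I P1=E  mem[L0]=80
2. P1: load  L2  bus=[BusRd]  L2: P0=I P1=E  mem[L2]=60
3. P1: store L1 := 65  bus=[BusRdX]  L1: P0=I P1=M  mem[L1]=60
4. P1: load  L0  bus=[-]  L0: P0=I P1=E  mem[L0]=80
5. P1: load  L0  bus=[-]  L0: P0=I P1=E  mem[L0]=80
6. P0: load  L0  bus=[BusRd]  L0: P0=S P1=S  mem[L0]=80
7. P0: load  L2  bus=[BusRd]  L2: P0=S P1=S  mem[L2]=60
8. P1: store L2 := 68  bus=[BusUpgr]  L2: P0=I P1=M  mem[L2]=60
9. P0: store L1 := 40  bus=[BusRdX,Flush]  L1: P0=M P1=I  mem[L1]=65
10. P1: store L1 := 92  bus=[BusRdX,Flush]  L1: P0=I P1=M  mem[L1]=40
11. P0: store L0 := 10  bus=[BusUpgr]  L0: P0=M P1=I  mem[L0]=80
12. P0: store L0 := 61  bus=[-]  L0: P0=M P1=I  mem[L0]=80
13. P1: load  L2  bus=[-]  L2: P0=I P1=M  mem[L2]=60
14. P0: load  L2  bus=[BusRd,Flush]  L2: P0=S P1=S  mem[L2]=68
15. P1: store L1 := 63  bus=[-]  L1: P0=I P1=M  mem[L1]=40
16. P1: load  L2  bus=[-]  L2: P0=S P1=S  mem[L2]=68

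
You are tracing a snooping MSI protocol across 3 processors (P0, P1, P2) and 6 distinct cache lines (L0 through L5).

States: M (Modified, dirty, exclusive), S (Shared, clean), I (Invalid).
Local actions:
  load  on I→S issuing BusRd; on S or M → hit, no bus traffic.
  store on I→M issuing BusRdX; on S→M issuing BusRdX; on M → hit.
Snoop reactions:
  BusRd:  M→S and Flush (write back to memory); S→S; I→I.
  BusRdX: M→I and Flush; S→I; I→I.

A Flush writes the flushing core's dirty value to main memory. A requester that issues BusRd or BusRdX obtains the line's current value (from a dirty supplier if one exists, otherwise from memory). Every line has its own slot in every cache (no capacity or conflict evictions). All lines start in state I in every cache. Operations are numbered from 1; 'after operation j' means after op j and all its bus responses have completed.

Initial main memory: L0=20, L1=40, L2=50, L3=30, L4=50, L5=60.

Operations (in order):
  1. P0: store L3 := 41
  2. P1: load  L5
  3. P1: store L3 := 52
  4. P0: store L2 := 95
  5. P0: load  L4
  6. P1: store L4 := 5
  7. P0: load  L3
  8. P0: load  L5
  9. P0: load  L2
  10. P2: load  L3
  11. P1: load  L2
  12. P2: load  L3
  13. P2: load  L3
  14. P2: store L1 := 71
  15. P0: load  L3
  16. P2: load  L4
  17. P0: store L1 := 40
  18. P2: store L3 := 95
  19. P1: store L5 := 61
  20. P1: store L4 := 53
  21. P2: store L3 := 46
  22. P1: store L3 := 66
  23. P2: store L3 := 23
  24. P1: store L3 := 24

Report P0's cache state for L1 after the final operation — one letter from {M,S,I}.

step 1: P0: store L3 := 41  ⟶  MII  (L3)  txn=BusRdX  M[L3]=30
step 2: P1: load  L5  ⟶  ISI  (L5)  txn=BusRd  M[L5]=60
step 3: P1: store L3 := 52  ⟶  IMI  (L3)  txn=BusRdX+Flush  M[L3]=41
step 4: P0: store L2 := 95  ⟶  MII  (L2)  txn=BusRdX  M[L2]=50
step 5: P0: load  L4  ⟶  SII  (L4)  txn=BusRd  M[L4]=50
step 6: P1: store L4 := 5  ⟶  IMI  (L4)  txn=BusRdX  M[L4]=50
step 7: P0: load  L3  ⟶  SSI  (L3)  txn=BusRd+Flush  M[L3]=52
step 8: P0: load  L5  ⟶  SSI  (L5)  txn=BusRd  M[L5]=60
step 9: P0: load  L2  ⟶  MII  (L2)  txn=∅  M[L2]=50
step 10: P2: load  L3  ⟶  SSS  (L3)  txn=BusRd  M[L3]=52
step 11: P1: load  L2  ⟶  SSI  (L2)  txn=BusRd+Flush  M[L2]=95
step 12: P2: load  L3  ⟶  SSS  (L3)  txn=∅  M[L3]=52
step 13: P2: load  L3  ⟶  SSS  (L3)  txn=∅  M[L3]=52
step 14: P2: store L1 := 71  ⟶  IIM  (L1)  txn=BusRdX  M[L1]=40
step 15: P0: load  L3  ⟶  SSS  (L3)  txn=∅  M[L3]=52
step 16: P2: load  L4  ⟶  ISS  (L4)  txn=BusRd+Flush  M[L4]=5
step 17: P0: store L1 := 40  ⟶  MII  (L1)  txn=BusRdX+Flush  M[L1]=71
step 18: P2: store L3 := 95  ⟶  IIM  (L3)  txn=BusRdX  M[L3]=52
step 19: P1: store L5 := 61  ⟶  IMI  (L5)  txn=BusRdX  M[L5]=60
step 20: P1: store L4 := 53  ⟶  IMI  (L4)  txn=BusRdX  M[L4]=5
step 21: P2: store L3 := 46  ⟶  IIM  (L3)  txn=∅  M[L3]=52
step 22: P1: store L3 := 66  ⟶  IMI  (L3)  txn=BusRdX+Flush  M[L3]=46
step 23: P2: store L3 := 23  ⟶  IIM  (L3)  txn=BusRdX+Flush  M[L3]=66
step 24: P1: store L3 := 24  ⟶  IMI  (L3)  txn=BusRdX+Flush  M[L3]=23

state = M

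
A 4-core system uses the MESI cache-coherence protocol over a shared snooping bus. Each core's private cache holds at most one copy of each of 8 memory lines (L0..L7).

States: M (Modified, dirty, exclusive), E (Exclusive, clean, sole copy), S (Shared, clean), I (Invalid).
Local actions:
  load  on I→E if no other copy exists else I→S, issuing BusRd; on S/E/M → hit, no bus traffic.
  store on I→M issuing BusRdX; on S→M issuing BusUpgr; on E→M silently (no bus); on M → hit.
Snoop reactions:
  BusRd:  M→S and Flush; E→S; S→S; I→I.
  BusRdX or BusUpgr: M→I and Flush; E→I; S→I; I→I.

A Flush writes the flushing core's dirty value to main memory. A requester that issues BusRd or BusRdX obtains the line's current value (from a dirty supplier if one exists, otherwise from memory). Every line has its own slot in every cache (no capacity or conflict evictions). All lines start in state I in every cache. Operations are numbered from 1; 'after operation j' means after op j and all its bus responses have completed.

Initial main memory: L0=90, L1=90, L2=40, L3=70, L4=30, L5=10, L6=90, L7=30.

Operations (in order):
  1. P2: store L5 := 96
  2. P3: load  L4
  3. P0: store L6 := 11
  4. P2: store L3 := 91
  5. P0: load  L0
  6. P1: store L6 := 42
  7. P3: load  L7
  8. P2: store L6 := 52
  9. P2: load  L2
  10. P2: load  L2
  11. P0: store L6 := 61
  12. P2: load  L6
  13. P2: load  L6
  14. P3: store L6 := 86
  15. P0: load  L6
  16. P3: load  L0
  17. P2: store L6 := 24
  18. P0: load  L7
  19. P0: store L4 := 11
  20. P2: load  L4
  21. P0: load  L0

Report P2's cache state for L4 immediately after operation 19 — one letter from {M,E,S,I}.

state = I

step 1: P2: store L5 := 96  ⟶  IIMI  (L5)  txn=BusRdX  M[L5]=10
step 2: P3: load  L4  ⟶  IIIE  (L4)  txn=BusRd  M[L4]=30
step 3: P0: store L6 := 11  ⟶  MIII  (L6)  txn=BusRdX  M[L6]=90
step 4: P2: store L3 := 91  ⟶  IIMI  (L3)  txn=BusRdX  M[L3]=70
step 5: P0: load  L0  ⟶  EIII  (L0)  txn=BusRd  M[L0]=90
step 6: P1: store L6 := 42  ⟶  IMII  (L6)  txn=BusRdX+Flush  M[L6]=11
step 7: P3: load  L7  ⟶  IIIE  (L7)  txn=BusRd  M[L7]=30
step 8: P2: store L6 := 52  ⟶  IIMI  (L6)  txn=BusRdX+Flush  M[L6]=42
step 9: P2: load  L2  ⟶  IIEI  (L2)  txn=BusRd  M[L2]=40
step 10: P2: load  L2  ⟶  IIEI  (L2)  txn=∅  M[L2]=40
step 11: P0: store L6 := 61  ⟶  MIII  (L6)  txn=BusRdX+Flush  M[L6]=52
step 12: P2: load  L6  ⟶  SISI  (L6)  txn=BusRd+Flush  M[L6]=61
step 13: P2: load  L6  ⟶  SISI  (L6)  txn=∅  M[L6]=61
step 14: P3: store L6 := 86  ⟶  IIIM  (L6)  txn=BusRdX  M[L6]=61
step 15: P0: load  L6  ⟶  SIIS  (L6)  txn=BusRd+Flush  M[L6]=86
step 16: P3: load  L0  ⟶  SIIS  (L0)  txn=BusRd  M[L0]=90
step 17: P2: store L6 := 24  ⟶  IIMI  (L6)  txn=BusRdX  M[L6]=86
step 18: P0: load  L7  ⟶  SIIS  (L7)  txn=BusRd  M[L7]=30
step 19: P0: store L4 := 11  ⟶  MIII  (L4)  txn=BusRdX  M[L4]=30
step 20: P2: load  L4  ⟶  SISI  (L4)  txn=BusRd+Flush  M[L4]=11
step 21: P0: load  L0  ⟶  SIIS  (L0)  txn=∅  M[L0]=90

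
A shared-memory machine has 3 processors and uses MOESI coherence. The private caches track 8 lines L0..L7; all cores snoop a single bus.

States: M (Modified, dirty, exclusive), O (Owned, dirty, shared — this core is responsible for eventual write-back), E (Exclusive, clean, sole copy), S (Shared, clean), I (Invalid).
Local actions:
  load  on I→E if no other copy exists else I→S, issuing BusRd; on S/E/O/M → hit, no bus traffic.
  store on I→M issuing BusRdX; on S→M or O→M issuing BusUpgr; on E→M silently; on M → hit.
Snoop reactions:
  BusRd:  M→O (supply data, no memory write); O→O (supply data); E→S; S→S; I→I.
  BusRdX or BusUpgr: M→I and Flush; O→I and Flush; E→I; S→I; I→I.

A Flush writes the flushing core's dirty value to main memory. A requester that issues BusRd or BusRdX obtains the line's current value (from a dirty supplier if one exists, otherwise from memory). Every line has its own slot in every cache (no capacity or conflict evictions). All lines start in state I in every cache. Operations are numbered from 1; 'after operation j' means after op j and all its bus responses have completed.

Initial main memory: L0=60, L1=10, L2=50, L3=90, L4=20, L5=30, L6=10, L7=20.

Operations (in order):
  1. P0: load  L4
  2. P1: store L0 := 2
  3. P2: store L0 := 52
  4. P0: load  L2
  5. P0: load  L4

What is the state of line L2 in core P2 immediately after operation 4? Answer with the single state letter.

state = I

step 1: P0: load  L4  ⟶  EII  (L4)  txn=BusRd  M[L4]=20
step 2: P1: store L0 := 2  ⟶  IMI  (L0)  txn=BusRdX  M[L0]=60
step 3: P2: store L0 := 52  ⟶  IIM  (L0)  txn=BusRdX+Flush  M[L0]=2
step 4: P0: load  L2  ⟶  EII  (L2)  txn=BusRd  M[L2]=50
step 5: P0: load  L4  ⟶  EII  (L4)  txn=∅  M[L4]=20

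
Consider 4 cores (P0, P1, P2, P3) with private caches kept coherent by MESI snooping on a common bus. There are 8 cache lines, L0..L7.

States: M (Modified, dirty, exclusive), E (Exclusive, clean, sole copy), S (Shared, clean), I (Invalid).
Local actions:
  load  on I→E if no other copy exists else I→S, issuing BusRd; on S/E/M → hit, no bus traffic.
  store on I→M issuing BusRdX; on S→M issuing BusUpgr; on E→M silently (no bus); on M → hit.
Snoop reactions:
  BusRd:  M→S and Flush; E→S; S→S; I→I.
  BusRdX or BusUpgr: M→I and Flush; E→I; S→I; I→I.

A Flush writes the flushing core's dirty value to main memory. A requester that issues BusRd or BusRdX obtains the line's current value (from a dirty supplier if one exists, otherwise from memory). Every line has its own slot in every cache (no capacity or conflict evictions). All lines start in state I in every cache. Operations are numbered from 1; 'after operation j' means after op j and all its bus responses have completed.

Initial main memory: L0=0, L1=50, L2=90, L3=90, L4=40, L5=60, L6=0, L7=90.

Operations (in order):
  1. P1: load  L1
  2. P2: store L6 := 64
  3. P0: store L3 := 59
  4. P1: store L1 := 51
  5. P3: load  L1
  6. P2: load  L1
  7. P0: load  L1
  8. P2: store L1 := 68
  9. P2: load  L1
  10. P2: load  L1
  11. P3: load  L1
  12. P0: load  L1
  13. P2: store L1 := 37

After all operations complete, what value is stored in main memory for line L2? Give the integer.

memory[L2] = 90

1. P1: load  L1  bus=[BusRd]  L1: P0=I P1=E P2=I P3=I  mem[L1]=50
2. P2: store L6 := 64  bus=[BusRdX]  L6: P0=I P1=I P2=M P3=I  mem[L6]=0
3. P0: store L3 := 59  bus=[BusRdX]  L3: P0=M P1=I P2=I P3=I  mem[L3]=90
4. P1: store L1 := 51  bus=[-]  L1: P0=I P1=M P2=I P3=I  mem[L1]=50
5. P3: load  L1  bus=[BusRd,Flush]  L1: P0=I P1=S P2=I P3=S  mem[L1]=51
6. P2: load  L1  bus=[BusRd]  L1: P0=I P1=S P2=S P3=S  mem[L1]=51
7. P0: load  L1  bus=[BusRd]  L1: P0=S P1=S P2=S P3=S  mem[L1]=51
8. P2: store L1 := 68  bus=[BusUpgr]  L1: P0=I P1=I P2=M P3=I  mem[L1]=51
9. P2: load  L1  bus=[-]  L1: P0=I P1=I P2=M P3=I  mem[L1]=51
10. P2: load  L1  bus=[-]  L1: P0=I P1=I P2=M P3=I  mem[L1]=51
11. P3: load  L1  bus=[BusRd,Flush]  L1: P0=I P1=I P2=S P3=S  mem[L1]=68
12. P0: load  L1  bus=[BusRd]  L1: P0=S P1=I P2=S P3=S  mem[L1]=68
13. P2: store L1 := 37  bus=[BusUpgr]  L1: P0=I P1=I P2=M P3=I  mem[L1]=68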